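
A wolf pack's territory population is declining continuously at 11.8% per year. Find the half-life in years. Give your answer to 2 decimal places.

half-life ≈ 5.87 years

half-life = ln(2) / |r| = 0.69315 / 0.118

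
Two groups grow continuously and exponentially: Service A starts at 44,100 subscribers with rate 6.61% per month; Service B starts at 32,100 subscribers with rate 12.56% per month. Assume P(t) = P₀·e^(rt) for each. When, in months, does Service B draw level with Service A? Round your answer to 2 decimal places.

t ≈ 5.34 months

44100·e^(0.0661t) = 32100·e^(0.1256t)
44100/32100 = e^((0.1256 − 0.0661)t) → ln(1.37383) = 0.0595·t
t = 0.3176 / 0.0595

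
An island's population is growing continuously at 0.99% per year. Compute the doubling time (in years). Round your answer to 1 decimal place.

doubling time = ln(2) / |r| = 0.69315 / 0.0099

doubling time ≈ 70.0 years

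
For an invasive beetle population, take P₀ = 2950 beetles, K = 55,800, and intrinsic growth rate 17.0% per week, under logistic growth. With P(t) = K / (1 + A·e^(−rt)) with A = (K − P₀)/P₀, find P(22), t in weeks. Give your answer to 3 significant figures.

A = (55800 − 2950)/2950 = 17.91525
P(22) = 55800 / (1 + 17.91525·e^(−0.17·22)) = 55800 / (1 + 17.91525·0.023754)
= 55800 / 1.42556 ≈ 39142.49

≈ 39,100 beetles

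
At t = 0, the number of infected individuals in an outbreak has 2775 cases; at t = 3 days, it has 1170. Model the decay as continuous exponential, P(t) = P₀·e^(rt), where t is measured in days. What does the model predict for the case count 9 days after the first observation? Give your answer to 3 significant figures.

≈ 208 cases

r = ln(1170/2775) / 3 ≈ -0.287882 per day
P(9) = 2775 · e^(-0.287882·9) = 2775 · 0.07495 ≈ 207.98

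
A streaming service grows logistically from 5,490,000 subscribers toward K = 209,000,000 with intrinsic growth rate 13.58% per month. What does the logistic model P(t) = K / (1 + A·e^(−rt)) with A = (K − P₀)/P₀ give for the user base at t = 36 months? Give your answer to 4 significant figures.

≈ 163,400,000 subscribers

A = (209000000 − 5490000)/5490000 = 37.06922
P(36) = 209000000 / (1 + 37.06922·e^(−0.1358·36)) = 209000000 / (1 + 37.06922·0.00753)
= 209000000 / 1.27915 ≈ 163390004.33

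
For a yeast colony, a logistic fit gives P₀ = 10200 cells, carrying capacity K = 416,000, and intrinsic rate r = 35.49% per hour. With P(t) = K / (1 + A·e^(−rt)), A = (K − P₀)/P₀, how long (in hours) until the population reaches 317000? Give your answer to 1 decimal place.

t ≈ 13.7 hours

A = (416000 − 10200)/10200 = 39.78431
317000 = 416000/(1 + 39.78431·e^(−0.3549t)) → 1 + 39.78431·e^(−0.3549t) = 1.3123
e^(−0.3549t) = 0.00785 → t = ln(127.39018)/0.3549 = 4.84725/0.3549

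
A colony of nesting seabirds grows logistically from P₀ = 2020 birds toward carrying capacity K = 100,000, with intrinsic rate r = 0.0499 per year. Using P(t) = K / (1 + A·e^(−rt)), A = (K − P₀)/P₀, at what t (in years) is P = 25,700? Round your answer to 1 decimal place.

t ≈ 56.5 years

A = (100000 − 2020)/2020 = 48.50495
25700 = 100000/(1 + 48.50495·e^(−0.0499t)) → 1 + 48.50495·e^(−0.0499t) = 3.89105
e^(−0.0499t) = 0.059603 → t = ln(16.77762)/0.0499 = 2.82005/0.0499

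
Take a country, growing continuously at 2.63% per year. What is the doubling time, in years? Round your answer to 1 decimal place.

doubling time = ln(2) / |r| = 0.69315 / 0.0263

doubling time ≈ 26.4 years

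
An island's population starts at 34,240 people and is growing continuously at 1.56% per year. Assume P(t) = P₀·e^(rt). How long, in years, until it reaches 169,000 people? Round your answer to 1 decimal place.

t ≈ 102.3 years

169000 = 34240 · e^(0.0156·t)
t = ln(169000/34240) / 0.0156 = ln(4.93575) / 0.0156 = 1.5965 / 0.0156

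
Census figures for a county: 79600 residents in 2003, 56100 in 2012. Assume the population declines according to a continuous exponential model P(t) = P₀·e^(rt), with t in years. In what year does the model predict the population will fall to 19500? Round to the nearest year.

r = ln(56100/79600) / 9 = -0.34988/9 ≈ -0.038875 per year
t = ln(19500/79600) / r = -1.4066/-0.038875 ≈ 36.18 years after 2003

year 2039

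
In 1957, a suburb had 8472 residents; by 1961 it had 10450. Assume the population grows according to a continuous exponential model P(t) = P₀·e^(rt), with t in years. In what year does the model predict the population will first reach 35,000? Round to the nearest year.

r = ln(10450/8472) / 4 = 0.20984/4 ≈ 0.052459 per year
t = ln(35000/8472) / r = 1.41858/0.052459 ≈ 27.04 years after 1957

year 1984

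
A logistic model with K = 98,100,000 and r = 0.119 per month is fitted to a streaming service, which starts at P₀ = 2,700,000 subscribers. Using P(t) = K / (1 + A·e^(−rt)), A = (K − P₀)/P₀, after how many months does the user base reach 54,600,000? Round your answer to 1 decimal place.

A = (98100000 − 2700000)/2700000 = 35.33333
54600000 = 98100000/(1 + 35.33333·e^(−0.119t)) → 1 + 35.33333·e^(−0.119t) = 1.7967
e^(−0.119t) = 0.022548 → t = ln(44.34943)/0.119 = 3.7921/0.119

t ≈ 31.9 months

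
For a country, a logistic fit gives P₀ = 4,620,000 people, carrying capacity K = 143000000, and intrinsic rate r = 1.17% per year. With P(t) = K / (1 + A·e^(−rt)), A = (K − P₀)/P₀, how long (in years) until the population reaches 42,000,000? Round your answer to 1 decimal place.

t ≈ 215.6 years

A = (143000000 − 4620000)/4620000 = 29.95238
42000000 = 143000000/(1 + 29.95238·e^(−0.0117t)) → 1 + 29.95238·e^(−0.0117t) = 3.40476
e^(−0.0117t) = 0.080286 → t = ln(12.45545)/0.0117 = 2.52216/0.0117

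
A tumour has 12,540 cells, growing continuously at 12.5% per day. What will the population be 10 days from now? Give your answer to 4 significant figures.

≈ 43,770 cells

P(10) = 12540 · e^(0.125·10) = 12540 · e^(1.25)
= 12540 · 3.49034 ≈ 43768.9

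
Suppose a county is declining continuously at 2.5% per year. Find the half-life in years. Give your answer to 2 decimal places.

half-life ≈ 27.73 years

half-life = ln(2) / |r| = 0.69315 / 0.025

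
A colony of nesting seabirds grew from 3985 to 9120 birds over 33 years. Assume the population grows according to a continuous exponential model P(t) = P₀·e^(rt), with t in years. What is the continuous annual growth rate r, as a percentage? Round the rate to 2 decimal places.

r ≈ 2.51% per year

9120 = 3985 · e^(r·33)
e^(33r) = 9120/3985 = 2.28858
r = ln(2.28858) / 33 = 0.82793 / 33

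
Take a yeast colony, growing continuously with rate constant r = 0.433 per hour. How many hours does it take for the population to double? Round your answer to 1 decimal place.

doubling time = ln(2) / |r| = 0.69315 / 0.433

doubling time ≈ 1.6 hours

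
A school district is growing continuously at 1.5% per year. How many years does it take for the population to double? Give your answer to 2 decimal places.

doubling time ≈ 46.21 years

doubling time = ln(2) / |r| = 0.69315 / 0.015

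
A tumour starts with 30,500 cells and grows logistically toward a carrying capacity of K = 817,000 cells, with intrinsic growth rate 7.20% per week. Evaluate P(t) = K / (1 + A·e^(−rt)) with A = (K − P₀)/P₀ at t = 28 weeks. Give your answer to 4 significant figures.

≈ 184,200 cells

A = (817000 − 30500)/30500 = 25.78689
P(28) = 817000 / (1 + 25.78689·e^(−0.072·28)) = 817000 / (1 + 25.78689·0.133187)
= 817000 / 4.43448 ≈ 184237.99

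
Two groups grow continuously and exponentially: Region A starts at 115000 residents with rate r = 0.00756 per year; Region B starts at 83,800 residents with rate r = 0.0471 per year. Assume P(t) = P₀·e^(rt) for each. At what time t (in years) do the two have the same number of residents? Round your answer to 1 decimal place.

115000·e^(0.00756t) = 83800·e^(0.0471t)
115000/83800 = e^((0.0471 − 0.00756)t) → ln(1.37232) = 0.03954·t
t = 0.3165 / 0.03954

t ≈ 8.0 years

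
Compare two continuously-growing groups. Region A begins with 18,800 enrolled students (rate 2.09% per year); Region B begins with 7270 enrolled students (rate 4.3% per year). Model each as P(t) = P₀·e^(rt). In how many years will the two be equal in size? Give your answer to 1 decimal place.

18800·e^(0.0209t) = 7270·e^(0.043t)
18800/7270 = e^((0.043 − 0.0209)t) → ln(2.58597) = 0.0221·t
t = 0.9501 / 0.0221

t ≈ 43.0 years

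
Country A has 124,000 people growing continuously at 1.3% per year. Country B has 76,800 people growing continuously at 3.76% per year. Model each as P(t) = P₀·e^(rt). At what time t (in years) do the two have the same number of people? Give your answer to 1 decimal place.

t ≈ 19.5 years

124000·e^(0.013t) = 76800·e^(0.0376t)
124000/76800 = e^((0.0376 − 0.013)t) → ln(1.61458) = 0.0246·t
t = 0.47908 / 0.0246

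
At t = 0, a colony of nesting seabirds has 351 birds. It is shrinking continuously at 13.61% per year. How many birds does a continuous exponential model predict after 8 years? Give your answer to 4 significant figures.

≈ 118.2 birds

P(8) = 351 · e^(-0.1361·8) = 351 · e^(-1.0888)
= 351 · 0.33662 ≈ 118.15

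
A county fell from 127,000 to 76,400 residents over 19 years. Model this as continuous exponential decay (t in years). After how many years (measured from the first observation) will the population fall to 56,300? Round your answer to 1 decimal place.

r = ln(76400/127000) / 19 ≈ -0.026748 per year
t = ln(56300/127000) / r = -0.81349 / -0.026748 ≈ 30.414

t ≈ 30.4 years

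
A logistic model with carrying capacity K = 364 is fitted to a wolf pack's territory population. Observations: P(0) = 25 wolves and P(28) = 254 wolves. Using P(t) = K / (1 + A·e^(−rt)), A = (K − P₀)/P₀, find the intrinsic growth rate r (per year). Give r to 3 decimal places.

A = (364 − 25)/25 = 13.56
254 = 364/(1 + 13.56·e^(−r·28)) → e^(−28r) = (1.43307 − 1)/13.56 = 0.031937
r = −ln(0.031937)/28 = 3.44398/28

r ≈ 0.123 per year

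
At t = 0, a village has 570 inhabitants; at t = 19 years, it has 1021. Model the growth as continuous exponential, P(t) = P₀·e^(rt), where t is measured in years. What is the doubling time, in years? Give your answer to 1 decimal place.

doubling time ≈ 22.6 years

r = ln(1021/570) / 19 = ln(1.79123) / 19 ≈ 0.030679 per year
doubling time = ln 2 / |r| = 0.69315 / 0.030679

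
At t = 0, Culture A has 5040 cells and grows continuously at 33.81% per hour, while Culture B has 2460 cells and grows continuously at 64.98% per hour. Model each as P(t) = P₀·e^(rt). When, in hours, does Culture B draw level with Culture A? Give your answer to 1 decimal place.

t ≈ 2.3 hours

5040·e^(0.3381t) = 2460·e^(0.6498t)
5040/2460 = e^((0.6498 − 0.3381)t) → ln(2.04878) = 0.3117·t
t = 0.71724 / 0.3117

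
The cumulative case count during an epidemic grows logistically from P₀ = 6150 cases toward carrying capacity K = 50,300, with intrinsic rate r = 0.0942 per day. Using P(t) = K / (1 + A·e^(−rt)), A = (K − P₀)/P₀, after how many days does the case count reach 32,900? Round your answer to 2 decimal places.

t ≈ 27.69 days

A = (50300 − 6150)/6150 = 7.17886
32900 = 50300/(1 + 7.17886·e^(−0.0942t)) → 1 + 7.17886·e^(−0.0942t) = 1.52888
e^(−0.0942t) = 0.073671 → t = ln(13.57382)/0.0942 = 2.60814/0.0942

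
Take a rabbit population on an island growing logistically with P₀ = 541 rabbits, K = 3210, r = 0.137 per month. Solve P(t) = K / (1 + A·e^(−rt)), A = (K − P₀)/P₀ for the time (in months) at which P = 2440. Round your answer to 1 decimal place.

t ≈ 20.1 months

A = (3210 − 541)/541 = 4.93346
2440 = 3210/(1 + 4.93346·e^(−0.137t)) → 1 + 4.93346·e^(−0.137t) = 1.31557
e^(−0.137t) = 0.063966 → t = ln(15.63329)/0.137 = 2.7494/0.137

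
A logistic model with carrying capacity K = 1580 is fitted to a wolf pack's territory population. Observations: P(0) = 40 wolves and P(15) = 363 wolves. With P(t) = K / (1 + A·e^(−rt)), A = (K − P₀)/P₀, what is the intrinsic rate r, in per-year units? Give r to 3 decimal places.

r ≈ 0.163 per year

A = (1580 − 40)/40 = 38.5
363 = 1580/(1 + 38.5·e^(−r·15)) → e^(−15r) = (4.35262 − 1)/38.5 = 0.087081
r = −ln(0.087081)/15 = 2.44092/15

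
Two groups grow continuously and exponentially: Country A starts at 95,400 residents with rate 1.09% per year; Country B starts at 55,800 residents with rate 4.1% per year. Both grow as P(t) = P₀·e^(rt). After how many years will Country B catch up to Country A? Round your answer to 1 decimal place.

95400·e^(0.0109t) = 55800·e^(0.041t)
95400/55800 = e^((0.041 − 0.0109)t) → ln(1.70968) = 0.0301·t
t = 0.5363 / 0.0301

t ≈ 17.8 years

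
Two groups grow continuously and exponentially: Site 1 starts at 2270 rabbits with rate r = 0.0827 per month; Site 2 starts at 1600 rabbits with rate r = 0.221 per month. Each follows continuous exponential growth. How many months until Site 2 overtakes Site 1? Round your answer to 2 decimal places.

2270·e^(0.0827t) = 1600·e^(0.221t)
2270/1600 = e^((0.221 − 0.0827)t) → ln(1.41875) = 0.1383·t
t = 0.34978 / 0.1383

t ≈ 2.53 months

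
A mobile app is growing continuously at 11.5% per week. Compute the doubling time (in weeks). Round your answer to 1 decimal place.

doubling time = ln(2) / |r| = 0.69315 / 0.115

doubling time ≈ 6.0 weeks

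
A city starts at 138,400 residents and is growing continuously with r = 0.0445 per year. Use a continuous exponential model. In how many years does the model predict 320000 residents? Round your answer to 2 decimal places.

t ≈ 18.84 years

320000 = 138400 · e^(0.0445·t)
t = ln(320000/138400) / 0.0445 = ln(2.31214) / 0.0445 = 0.83817 / 0.0445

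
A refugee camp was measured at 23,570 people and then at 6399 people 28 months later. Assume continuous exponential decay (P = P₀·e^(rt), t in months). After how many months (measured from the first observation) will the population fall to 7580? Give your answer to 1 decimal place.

t ≈ 24.4 months

r = ln(6399/23570) / 28 ≈ -0.046565 per month
t = ln(7580/23570) / r = -1.13446 / -0.046565 ≈ 24.363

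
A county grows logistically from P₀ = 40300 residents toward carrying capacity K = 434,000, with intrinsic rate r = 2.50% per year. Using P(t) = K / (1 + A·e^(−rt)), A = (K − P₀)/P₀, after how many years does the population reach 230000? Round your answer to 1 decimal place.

A = (434000 − 40300)/40300 = 9.76923
230000 = 434000/(1 + 9.76923·e^(−0.025t)) → 1 + 9.76923·e^(−0.025t) = 1.88696
e^(−0.025t) = 0.090791 → t = ln(11.01433)/0.025 = 2.3992/0.025

t ≈ 96.0 years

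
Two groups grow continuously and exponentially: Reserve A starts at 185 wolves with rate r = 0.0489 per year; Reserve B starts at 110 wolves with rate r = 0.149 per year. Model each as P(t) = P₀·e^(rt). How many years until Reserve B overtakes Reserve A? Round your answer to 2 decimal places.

185·e^(0.0489t) = 110·e^(0.149t)
185/110 = e^((0.149 − 0.0489)t) → ln(1.68182) = 0.1001·t
t = 0.51988 / 0.1001

t ≈ 5.19 years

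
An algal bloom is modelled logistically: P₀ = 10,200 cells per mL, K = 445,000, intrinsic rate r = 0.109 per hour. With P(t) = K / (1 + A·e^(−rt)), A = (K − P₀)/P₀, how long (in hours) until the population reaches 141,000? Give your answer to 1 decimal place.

t ≈ 27.4 hours

A = (445000 − 10200)/10200 = 42.62745
141000 = 445000/(1 + 42.62745·e^(−0.109t)) → 1 + 42.62745·e^(−0.109t) = 3.15603
e^(−0.109t) = 0.050578 → t = ln(19.77128)/0.109 = 2.98423/0.109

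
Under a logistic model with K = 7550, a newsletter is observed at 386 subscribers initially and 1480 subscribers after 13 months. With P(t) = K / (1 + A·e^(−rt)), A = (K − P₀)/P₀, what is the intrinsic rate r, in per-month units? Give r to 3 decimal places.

r ≈ 0.116 per month

A = (7550 − 386)/386 = 18.55959
1480 = 7550/(1 + 18.55959·e^(−r·13)) → e^(−13r) = (5.10135 − 1)/18.55959 = 0.220983
r = −ln(0.220983)/13 = 1.50967/13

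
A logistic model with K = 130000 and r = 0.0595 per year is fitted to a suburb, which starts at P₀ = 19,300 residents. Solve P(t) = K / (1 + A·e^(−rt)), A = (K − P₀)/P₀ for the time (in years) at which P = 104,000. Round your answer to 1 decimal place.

t ≈ 52.7 years

A = (130000 − 19300)/19300 = 5.73575
104000 = 130000/(1 + 5.73575·e^(−0.0595t)) → 1 + 5.73575·e^(−0.0595t) = 1.25
e^(−0.0595t) = 0.043586 → t = ln(22.94301)/0.0595 = 3.13301/0.0595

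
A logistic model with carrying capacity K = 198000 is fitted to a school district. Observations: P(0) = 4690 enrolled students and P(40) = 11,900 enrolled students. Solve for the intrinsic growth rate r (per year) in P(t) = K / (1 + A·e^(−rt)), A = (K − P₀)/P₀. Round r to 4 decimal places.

A = (198000 − 4690)/4690 = 41.21748
11900 = 198000/(1 + 41.21748·e^(−r·40)) → e^(−40r) = (16.63866 − 1)/41.21748 = 0.379418
r = −ln(0.379418)/40 = 0.96912/40

r ≈ 0.0242 per year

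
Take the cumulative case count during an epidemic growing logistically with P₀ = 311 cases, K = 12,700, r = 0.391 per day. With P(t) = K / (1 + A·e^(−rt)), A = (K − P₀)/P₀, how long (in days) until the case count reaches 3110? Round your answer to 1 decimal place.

A = (12700 − 311)/311 = 39.83601
3110 = 12700/(1 + 39.83601·e^(−0.391t)) → 1 + 39.83601·e^(−0.391t) = 4.0836
e^(−0.391t) = 0.077407 → t = ln(12.91867)/0.391 = 2.55867/0.391

t ≈ 6.5 days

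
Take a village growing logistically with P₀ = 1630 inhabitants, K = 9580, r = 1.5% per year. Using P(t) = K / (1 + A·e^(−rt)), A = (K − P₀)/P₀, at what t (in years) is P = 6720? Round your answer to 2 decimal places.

A = (9580 − 1630)/1630 = 4.8773
6720 = 9580/(1 + 4.8773·e^(−0.015t)) → 1 + 4.8773·e^(−0.015t) = 1.4256
e^(−0.015t) = 0.08726 → t = ln(11.45995)/0.015 = 2.43886/0.015

t ≈ 162.59 years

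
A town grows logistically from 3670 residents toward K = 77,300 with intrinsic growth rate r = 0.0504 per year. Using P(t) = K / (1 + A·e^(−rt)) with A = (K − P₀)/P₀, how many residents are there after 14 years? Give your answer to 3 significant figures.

A = (77300 − 3670)/3670 = 20.06267
P(14) = 77300 / (1 + 20.06267·e^(−0.0504·14)) = 77300 / (1 + 20.06267·0.493812)
= 77300 / 10.90719 ≈ 7087.07

≈ 7,090 residents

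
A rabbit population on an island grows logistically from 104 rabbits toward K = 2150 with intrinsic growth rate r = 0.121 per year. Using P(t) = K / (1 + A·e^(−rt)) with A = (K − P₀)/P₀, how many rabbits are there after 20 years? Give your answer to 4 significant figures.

A = (2150 − 104)/104 = 19.67308
P(20) = 2150 / (1 + 19.67308·e^(−0.121·20)) = 2150 / (1 + 19.67308·0.088922)
= 2150 / 2.74936 ≈ 782

≈ 782.0 rabbits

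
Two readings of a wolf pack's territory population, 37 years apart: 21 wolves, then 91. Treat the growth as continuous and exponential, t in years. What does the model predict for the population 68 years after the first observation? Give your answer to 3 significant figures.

≈ 311 wolves

r = ln(91/21) / 37 ≈ 0.039631 per year
P(68) = 21 · e^(0.039631·68) = 21 · 14.80389 ≈ 310.88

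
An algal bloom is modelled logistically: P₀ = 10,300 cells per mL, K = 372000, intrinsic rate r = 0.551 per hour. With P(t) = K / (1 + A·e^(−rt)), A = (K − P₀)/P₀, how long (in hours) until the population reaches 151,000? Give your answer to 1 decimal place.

A = (372000 − 10300)/10300 = 35.1165
151000 = 372000/(1 + 35.1165·e^(−0.551t)) → 1 + 35.1165·e^(−0.551t) = 2.46358
e^(−0.551t) = 0.041678 → t = ln(23.99363)/0.551 = 3.17779/0.551

t ≈ 5.8 hours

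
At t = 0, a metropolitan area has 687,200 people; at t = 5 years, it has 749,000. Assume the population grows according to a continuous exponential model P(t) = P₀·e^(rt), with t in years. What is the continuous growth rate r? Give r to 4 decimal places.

r ≈ 0.0172 per year

749000 = 687200 · e^(r·5)
e^(5r) = 749000/687200 = 1.08993
r = ln(1.08993) / 5 = 0.08611 / 5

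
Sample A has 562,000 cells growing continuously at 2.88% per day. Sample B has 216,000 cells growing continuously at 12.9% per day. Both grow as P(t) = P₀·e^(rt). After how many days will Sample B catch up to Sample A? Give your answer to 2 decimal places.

562000·e^(0.0288t) = 216000·e^(0.129t)
562000/216000 = e^((0.129 − 0.0288)t) → ln(2.60185) = 0.1002·t
t = 0.95622 / 0.1002

t ≈ 9.54 days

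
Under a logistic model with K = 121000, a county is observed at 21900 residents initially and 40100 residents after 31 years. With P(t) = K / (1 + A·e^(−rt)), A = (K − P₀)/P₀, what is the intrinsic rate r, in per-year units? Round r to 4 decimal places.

A = (121000 − 21900)/21900 = 4.52511
40100 = 121000/(1 + 4.52511·e^(−r·31)) → e^(−31r) = (3.01746 − 1)/4.52511 = 0.445835
r = −ln(0.445835)/31 = 0.80781/31

r ≈ 0.0261 per year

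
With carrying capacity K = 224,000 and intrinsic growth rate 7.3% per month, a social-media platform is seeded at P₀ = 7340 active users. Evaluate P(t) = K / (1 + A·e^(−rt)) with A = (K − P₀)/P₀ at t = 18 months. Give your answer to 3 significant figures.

≈ 25,100 active users

A = (224000 − 7340)/7340 = 29.51771
P(18) = 224000 / (1 + 29.51771·e^(−0.073·18)) = 224000 / (1 + 29.51771·0.268743)
= 224000 / 8.93268 ≈ 25076.47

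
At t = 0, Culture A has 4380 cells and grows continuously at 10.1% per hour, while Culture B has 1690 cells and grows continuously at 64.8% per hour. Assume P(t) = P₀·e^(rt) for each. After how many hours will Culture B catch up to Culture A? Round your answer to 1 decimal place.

4380·e^(0.101t) = 1690·e^(0.648t)
4380/1690 = e^((0.648 − 0.101)t) → ln(2.59172) = 0.547·t
t = 0.95232 / 0.547

t ≈ 1.7 hours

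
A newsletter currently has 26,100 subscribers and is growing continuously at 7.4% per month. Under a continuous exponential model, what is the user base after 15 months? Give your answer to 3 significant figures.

P(15) = 26100 · e^(0.074·15) = 26100 · e^(1.11)
= 26100 · 3.03436 ≈ 79196.75

≈ 79,200 subscribers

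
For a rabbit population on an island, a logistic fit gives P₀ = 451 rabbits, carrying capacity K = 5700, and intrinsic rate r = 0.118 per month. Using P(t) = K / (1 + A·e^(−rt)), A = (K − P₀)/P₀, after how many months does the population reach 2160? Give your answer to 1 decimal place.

A = (5700 − 451)/451 = 11.63858
2160 = 5700/(1 + 11.63858·e^(−0.118t)) → 1 + 11.63858·e^(−0.118t) = 2.63889
e^(−0.118t) = 0.140815 → t = ln(7.10151)/0.118 = 1.96031/0.118

t ≈ 16.6 months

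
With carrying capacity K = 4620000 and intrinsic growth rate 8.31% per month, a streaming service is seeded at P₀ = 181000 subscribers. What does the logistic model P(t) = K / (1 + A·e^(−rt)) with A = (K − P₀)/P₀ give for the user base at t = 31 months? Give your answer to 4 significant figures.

A = (4620000 − 181000)/181000 = 24.52486
P(31) = 4620000 / (1 + 24.52486·e^(−0.0831·31)) = 4620000 / (1 + 24.52486·0.07607)
= 4620000 / 2.86561 ≈ 1612222.92

≈ 1,612,000 subscribers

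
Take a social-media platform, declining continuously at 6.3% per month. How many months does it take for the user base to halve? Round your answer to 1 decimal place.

half-life = ln(2) / |r| = 0.69315 / 0.063

half-life ≈ 11.0 months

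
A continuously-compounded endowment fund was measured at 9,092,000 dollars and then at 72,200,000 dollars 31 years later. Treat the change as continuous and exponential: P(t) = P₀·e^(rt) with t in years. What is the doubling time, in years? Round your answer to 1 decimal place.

r = ln(72200000/9092000) / 31 = ln(7.94105) / 31 ≈ 0.06684 per year
doubling time = ln 2 / |r| = 0.69315 / 0.06684

doubling time ≈ 10.4 years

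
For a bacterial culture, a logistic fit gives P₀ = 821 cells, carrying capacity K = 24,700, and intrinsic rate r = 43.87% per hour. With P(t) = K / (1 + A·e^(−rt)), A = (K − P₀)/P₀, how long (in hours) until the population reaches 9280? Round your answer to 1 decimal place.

t ≈ 6.5 hours

A = (24700 − 821)/821 = 29.08526
9280 = 24700/(1 + 29.08526·e^(−0.4387t)) → 1 + 29.08526·e^(−0.4387t) = 2.66164
e^(−0.4387t) = 0.05713 → t = ln(17.50397)/0.4387 = 2.86243/0.4387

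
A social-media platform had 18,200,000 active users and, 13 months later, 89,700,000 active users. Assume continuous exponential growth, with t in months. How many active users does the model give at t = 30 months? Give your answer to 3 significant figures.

r = ln(89700000/18200000) / 13 ≈ 0.122696 per month
P(30) = 18200000 · e^(0.122696·30) = 18200000 · 39.68141 ≈ 722201586.48

≈ 722,000,000 active users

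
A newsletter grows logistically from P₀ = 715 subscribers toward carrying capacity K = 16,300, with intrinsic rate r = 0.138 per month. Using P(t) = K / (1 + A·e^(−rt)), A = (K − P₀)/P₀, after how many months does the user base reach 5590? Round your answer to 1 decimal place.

t ≈ 17.6 months

A = (16300 − 715)/715 = 21.7972
5590 = 16300/(1 + 21.7972·e^(−0.138t)) → 1 + 21.7972·e^(−0.138t) = 2.91592
e^(−0.138t) = 0.087898 → t = ln(11.37688)/0.138 = 2.43158/0.138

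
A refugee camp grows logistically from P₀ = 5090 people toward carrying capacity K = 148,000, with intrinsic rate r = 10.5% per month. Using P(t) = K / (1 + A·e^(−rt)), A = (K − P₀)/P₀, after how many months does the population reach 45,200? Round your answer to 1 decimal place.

t ≈ 23.9 months

A = (148000 − 5090)/5090 = 28.07662
45200 = 148000/(1 + 28.07662·e^(−0.105t)) → 1 + 28.07662·e^(−0.105t) = 3.27434
e^(−0.105t) = 0.081005 → t = ln(12.34497)/0.105 = 2.51325/0.105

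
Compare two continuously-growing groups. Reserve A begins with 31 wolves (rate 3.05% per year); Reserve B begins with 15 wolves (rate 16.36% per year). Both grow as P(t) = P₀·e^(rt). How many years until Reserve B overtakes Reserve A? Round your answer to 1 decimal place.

31·e^(0.0305t) = 15·e^(0.1636t)
31/15 = e^((0.1636 − 0.0305)t) → ln(2.06667) = 0.1331·t
t = 0.72594 / 0.1331

t ≈ 5.5 years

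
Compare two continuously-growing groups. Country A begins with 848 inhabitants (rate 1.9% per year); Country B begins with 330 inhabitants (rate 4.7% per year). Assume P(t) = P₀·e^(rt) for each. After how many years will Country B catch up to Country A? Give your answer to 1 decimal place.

t ≈ 33.7 years

848·e^(0.019t) = 330·e^(0.047t)
848/330 = e^((0.047 − 0.019)t) → ln(2.5697) = 0.028·t
t = 0.94379 / 0.028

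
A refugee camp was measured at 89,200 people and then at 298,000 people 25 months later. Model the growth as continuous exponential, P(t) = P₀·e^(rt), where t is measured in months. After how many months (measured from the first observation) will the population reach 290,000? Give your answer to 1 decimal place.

r = ln(298000/89200) / 25 ≈ 0.048248 per month
t = ln(290000/89200) / r = 1.179 / 0.048248 ≈ 24.436

t ≈ 24.4 months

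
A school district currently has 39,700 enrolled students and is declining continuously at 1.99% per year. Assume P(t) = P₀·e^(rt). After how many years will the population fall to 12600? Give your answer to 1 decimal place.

12600 = 39700 · e^(-0.0199·t)
t = ln(12600/39700) / -0.0199 = ln(0.31738) / -0.0199 = -1.14765 / -0.0199

t ≈ 57.7 years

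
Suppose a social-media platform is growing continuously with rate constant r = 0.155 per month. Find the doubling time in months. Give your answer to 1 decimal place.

doubling time = ln(2) / |r| = 0.69315 / 0.155

doubling time ≈ 4.5 months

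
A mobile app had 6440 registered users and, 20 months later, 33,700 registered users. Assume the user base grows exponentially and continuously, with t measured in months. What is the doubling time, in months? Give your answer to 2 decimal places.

doubling time ≈ 8.38 months

r = ln(33700/6440) / 20 = ln(5.23292) / 20 ≈ 0.082748 per month
doubling time = ln 2 / |r| = 0.69315 / 0.082748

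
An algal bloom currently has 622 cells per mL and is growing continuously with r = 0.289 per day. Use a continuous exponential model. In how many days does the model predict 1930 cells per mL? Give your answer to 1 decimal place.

t ≈ 3.9 days

1930 = 622 · e^(0.289·t)
t = ln(1930/622) / 0.289 = ln(3.10289) / 0.289 = 1.13234 / 0.289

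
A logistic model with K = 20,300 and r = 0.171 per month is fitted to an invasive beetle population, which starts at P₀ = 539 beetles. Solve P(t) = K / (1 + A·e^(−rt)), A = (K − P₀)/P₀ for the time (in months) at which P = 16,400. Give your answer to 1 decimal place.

A = (20300 − 539)/539 = 36.66234
16400 = 20300/(1 + 36.66234·e^(−0.171t)) → 1 + 36.66234·e^(−0.171t) = 1.2378
e^(−0.171t) = 0.006486 → t = ln(154.16983)/0.171 = 5.03805/0.171

t ≈ 29.5 months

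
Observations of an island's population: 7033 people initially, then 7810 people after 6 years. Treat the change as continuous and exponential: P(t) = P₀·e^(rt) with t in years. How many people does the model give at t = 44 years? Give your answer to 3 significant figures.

r = ln(7810/7033) / 6 ≈ 0.017465 per year
P(44) = 7033 · e^(0.017465·44) = 7033 · 2.15647 ≈ 15166.44

≈ 15,200 people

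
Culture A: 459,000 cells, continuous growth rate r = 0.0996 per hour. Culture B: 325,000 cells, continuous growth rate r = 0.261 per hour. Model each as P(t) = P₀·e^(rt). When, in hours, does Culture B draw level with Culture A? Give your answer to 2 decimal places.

t ≈ 2.14 hours

459000·e^(0.0996t) = 325000·e^(0.261t)
459000/325000 = e^((0.261 − 0.0996)t) → ln(1.41231) = 0.1614·t
t = 0.34523 / 0.1614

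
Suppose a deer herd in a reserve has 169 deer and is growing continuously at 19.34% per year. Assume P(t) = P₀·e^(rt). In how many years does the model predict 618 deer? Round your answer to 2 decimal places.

t ≈ 6.70 years

618 = 169 · e^(0.1934·t)
t = ln(618/169) / 0.1934 = ln(3.6568) / 0.1934 = 1.29659 / 0.1934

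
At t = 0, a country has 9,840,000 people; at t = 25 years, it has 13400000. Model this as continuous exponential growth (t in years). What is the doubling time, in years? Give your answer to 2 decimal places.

doubling time ≈ 56.12 years

r = ln(13400000/9840000) / 25 = ln(1.36179) / 25 ≈ 0.012352 per year
doubling time = ln 2 / |r| = 0.69315 / 0.012352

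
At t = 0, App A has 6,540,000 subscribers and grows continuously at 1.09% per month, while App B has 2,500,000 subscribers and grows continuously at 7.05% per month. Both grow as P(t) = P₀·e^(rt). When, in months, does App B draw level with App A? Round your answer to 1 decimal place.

t ≈ 16.1 months

6540000·e^(0.0109t) = 2500000·e^(0.0705t)
6540000/2500000 = e^((0.0705 − 0.0109)t) → ln(2.616) = 0.0596·t
t = 0.96165 / 0.0596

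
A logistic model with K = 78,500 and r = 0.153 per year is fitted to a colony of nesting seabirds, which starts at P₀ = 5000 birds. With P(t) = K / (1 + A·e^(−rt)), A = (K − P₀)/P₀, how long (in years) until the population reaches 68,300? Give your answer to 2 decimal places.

t ≈ 30.00 years

A = (78500 − 5000)/5000 = 14.7
68300 = 78500/(1 + 14.7·e^(−0.153t)) → 1 + 14.7·e^(−0.153t) = 1.14934
e^(−0.153t) = 0.010159 → t = ln(98.43235)/0.153 = 4.58937/0.153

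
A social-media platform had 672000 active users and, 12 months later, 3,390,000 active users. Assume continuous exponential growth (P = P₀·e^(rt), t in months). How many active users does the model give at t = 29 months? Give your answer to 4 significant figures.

≈ 33,560,000 active users

r = ln(3390000/672000) / 12 ≈ 0.134861 per month
P(29) = 672000 · e^(0.134861·29) = 672000 · 49.94671 ≈ 33564187.14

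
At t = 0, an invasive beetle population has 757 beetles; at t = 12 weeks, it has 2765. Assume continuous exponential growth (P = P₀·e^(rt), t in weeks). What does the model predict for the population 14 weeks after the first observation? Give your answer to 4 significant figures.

≈ 3,431 beetles

r = ln(2765/757) / 12 ≈ 0.107953 per week
P(14) = 757 · e^(0.107953·14) = 757 · 4.53279 ≈ 3431.32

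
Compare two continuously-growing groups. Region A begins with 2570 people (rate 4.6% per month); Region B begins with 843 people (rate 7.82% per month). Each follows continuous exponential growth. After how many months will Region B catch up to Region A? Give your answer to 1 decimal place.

2570·e^(0.046t) = 843·e^(0.0782t)
2570/843 = e^((0.0782 − 0.046)t) → ln(3.04864) = 0.0322·t
t = 1.11469 / 0.0322

t ≈ 34.6 months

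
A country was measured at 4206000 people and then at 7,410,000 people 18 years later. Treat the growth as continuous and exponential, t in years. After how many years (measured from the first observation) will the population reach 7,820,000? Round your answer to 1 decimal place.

t ≈ 19.7 years

r = ln(7410000/4206000) / 18 ≈ 0.031462 per year
t = ln(7820000/4206000) / r = 0.62017 / 0.031462 ≈ 19.712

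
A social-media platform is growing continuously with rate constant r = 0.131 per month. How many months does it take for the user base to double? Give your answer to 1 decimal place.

doubling time = ln(2) / |r| = 0.69315 / 0.131

doubling time ≈ 5.3 months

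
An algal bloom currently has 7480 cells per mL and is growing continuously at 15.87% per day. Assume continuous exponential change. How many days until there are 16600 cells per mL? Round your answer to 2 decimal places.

t ≈ 5.02 days

16600 = 7480 · e^(0.1587·t)
t = ln(16600/7480) / 0.1587 = ln(2.21925) / 0.1587 = 0.79717 / 0.1587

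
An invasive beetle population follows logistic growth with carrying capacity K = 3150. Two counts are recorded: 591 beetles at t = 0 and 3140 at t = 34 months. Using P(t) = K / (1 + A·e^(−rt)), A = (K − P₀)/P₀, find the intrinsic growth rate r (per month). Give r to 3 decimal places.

r ≈ 0.212 per month

A = (3150 − 591)/591 = 4.32995
3140 = 3150/(1 + 4.32995·e^(−r·34)) → e^(−34r) = (1.00318 − 1)/4.32995 = 0.000736
r = −ln(0.000736)/34 = 7.21495/34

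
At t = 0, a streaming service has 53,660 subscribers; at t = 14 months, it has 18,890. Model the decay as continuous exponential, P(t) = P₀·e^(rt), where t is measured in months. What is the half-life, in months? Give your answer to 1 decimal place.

half-life ≈ 9.3 months

r = ln(18890/53660) / 14 = ln(0.35203) / 14 ≈ -0.074574 per month
half-life = ln 2 / |r| = 0.69315 / 0.074574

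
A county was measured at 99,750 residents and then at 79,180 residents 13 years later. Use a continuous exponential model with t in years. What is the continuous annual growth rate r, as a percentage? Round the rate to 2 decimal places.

r ≈ -1.78% per year

79180 = 99750 · e^(r·13)
e^(13r) = 79180/99750 = 0.79378
r = ln(0.79378) / 13 = -0.23094 / 13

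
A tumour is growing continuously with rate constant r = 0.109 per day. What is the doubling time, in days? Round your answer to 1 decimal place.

doubling time ≈ 6.4 days

doubling time = ln(2) / |r| = 0.69315 / 0.109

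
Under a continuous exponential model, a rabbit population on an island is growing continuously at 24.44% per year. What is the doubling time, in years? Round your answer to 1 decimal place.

doubling time ≈ 2.8 years

doubling time = ln(2) / |r| = 0.69315 / 0.2444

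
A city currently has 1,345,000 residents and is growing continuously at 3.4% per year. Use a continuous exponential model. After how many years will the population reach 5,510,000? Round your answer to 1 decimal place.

t ≈ 41.5 years

5510000 = 1345000 · e^(0.034·t)
t = ln(5510000/1345000) / 0.034 = ln(4.09665) / 0.034 = 1.41017 / 0.034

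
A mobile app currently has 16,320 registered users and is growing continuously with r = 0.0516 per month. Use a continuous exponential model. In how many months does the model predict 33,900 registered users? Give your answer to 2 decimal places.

t ≈ 14.17 months

33900 = 16320 · e^(0.0516·t)
t = ln(33900/16320) / 0.0516 = ln(2.07721) / 0.0516 = 0.73102 / 0.0516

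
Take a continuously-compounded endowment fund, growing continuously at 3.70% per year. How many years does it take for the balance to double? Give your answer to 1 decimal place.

doubling time ≈ 18.7 years

doubling time = ln(2) / |r| = 0.69315 / 0.037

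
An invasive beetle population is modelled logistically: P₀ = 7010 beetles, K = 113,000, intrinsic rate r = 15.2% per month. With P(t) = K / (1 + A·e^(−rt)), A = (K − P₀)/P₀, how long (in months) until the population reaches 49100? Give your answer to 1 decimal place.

t ≈ 16.1 months

A = (113000 − 7010)/7010 = 15.11983
49100 = 113000/(1 + 15.11983·e^(−0.152t)) → 1 + 15.11983·e^(−0.152t) = 2.30143
e^(−0.152t) = 0.086074 → t = ln(11.6179)/0.152 = 2.45255/0.152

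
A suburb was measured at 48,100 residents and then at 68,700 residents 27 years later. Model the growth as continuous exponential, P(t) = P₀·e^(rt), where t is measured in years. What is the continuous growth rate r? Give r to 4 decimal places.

68700 = 48100 · e^(r·27)
e^(27r) = 68700/48100 = 1.42827
r = ln(1.42827) / 27 = 0.35647 / 27

r ≈ 0.0132 per year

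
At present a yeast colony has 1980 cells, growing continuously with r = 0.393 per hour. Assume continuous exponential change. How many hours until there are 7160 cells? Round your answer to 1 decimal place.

t ≈ 3.3 hours

7160 = 1980 · e^(0.393·t)
t = ln(7160/1980) / 0.393 = ln(3.61616) / 0.393 = 1.28541 / 0.393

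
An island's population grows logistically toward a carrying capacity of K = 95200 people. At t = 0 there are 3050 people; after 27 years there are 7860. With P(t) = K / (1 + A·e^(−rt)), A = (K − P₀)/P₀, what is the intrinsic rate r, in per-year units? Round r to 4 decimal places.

r ≈ 0.0370 per year

A = (95200 − 3050)/3050 = 30.21311
7860 = 95200/(1 + 30.21311·e^(−r·27)) → e^(−27r) = (12.11196 − 1)/30.21311 = 0.367786
r = −ln(0.367786)/27 = 1.00025/27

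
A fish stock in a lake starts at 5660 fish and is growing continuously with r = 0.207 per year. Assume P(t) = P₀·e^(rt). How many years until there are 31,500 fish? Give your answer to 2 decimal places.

t ≈ 8.29 years

31500 = 5660 · e^(0.207·t)
t = ln(31500/5660) / 0.207 = ln(5.56537) / 0.207 = 1.71656 / 0.207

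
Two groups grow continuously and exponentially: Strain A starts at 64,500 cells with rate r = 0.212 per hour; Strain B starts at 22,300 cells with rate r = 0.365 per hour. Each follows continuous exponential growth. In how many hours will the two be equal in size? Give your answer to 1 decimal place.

t ≈ 6.9 hours

64500·e^(0.212t) = 22300·e^(0.365t)
64500/22300 = e^((0.365 − 0.212)t) → ln(2.89238) = 0.153·t
t = 1.06208 / 0.153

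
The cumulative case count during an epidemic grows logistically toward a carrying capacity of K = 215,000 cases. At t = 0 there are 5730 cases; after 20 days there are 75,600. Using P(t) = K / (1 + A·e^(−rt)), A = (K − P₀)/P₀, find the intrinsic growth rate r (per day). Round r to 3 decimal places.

r ≈ 0.149 per day

A = (215000 − 5730)/5730 = 36.52182
75600 = 215000/(1 + 36.52182·e^(−r·20)) → e^(−20r) = (2.84392 − 1)/36.52182 = 0.050488
r = −ln(0.050488)/20 = 2.98602/20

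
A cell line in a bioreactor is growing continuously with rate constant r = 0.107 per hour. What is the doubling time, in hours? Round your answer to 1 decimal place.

doubling time = ln(2) / |r| = 0.69315 / 0.107

doubling time ≈ 6.5 hours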